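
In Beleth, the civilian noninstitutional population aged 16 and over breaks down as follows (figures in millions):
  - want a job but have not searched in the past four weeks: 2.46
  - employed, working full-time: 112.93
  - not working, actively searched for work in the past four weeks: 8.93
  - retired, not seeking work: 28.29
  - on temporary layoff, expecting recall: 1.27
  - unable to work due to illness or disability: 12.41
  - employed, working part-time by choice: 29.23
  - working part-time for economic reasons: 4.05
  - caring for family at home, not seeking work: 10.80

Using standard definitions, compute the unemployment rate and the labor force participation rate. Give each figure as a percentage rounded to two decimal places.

Employed = 112.93 + 29.23 + 4.05 = 146.21 million (anyone who worked, including part-time for economic reasons, counts as employed).
Unemployed = 8.93 + 1.27 = 10.20 million (jobless and actively searching, or on temporary layoff).
Labor force = 146.21 + 10.20 = 156.41 million.
Not in labor force = 2.46 + 28.29 + 12.41 + 10.80 = 53.96 million (those not working and not actively searching are outside the labor force — including those who want a job but have given up searching).
Civilian working-age population = 156.41 + 53.96 = 210.37 million.
Unemployment rate = 10.20 / 156.41 = 6.52%.
Labor force participation rate = 156.41 / 210.37 = 74.35%.

Unemployment rate ≈ 6.52%; labor force participation rate ≈ 74.35%.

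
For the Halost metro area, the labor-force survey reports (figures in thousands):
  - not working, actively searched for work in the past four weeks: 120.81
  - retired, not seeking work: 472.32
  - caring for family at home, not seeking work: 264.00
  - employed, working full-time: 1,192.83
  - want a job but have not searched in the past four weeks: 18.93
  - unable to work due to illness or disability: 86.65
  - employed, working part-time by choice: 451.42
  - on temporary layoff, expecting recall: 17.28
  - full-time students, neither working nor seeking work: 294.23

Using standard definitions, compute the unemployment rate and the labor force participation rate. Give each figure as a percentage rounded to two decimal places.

Unemployment rate ≈ 7.75%; labor force participation rate ≈ 61.07%.

Employed = 1,192.83 + 451.42 = 1,644.25 thousand.
Unemployed = 120.81 + 17.28 = 138.09 thousand (jobless and actively searching, or on temporary layoff).
Labor force = 1,644.25 + 138.09 = 1,782.34 thousand.
Not in labor force = 472.32 + 264.00 + 18.93 + 86.65 + 294.23 = 1,136.13 thousand (those not working and not actively searching are outside the labor force — including those who want a job but have given up searching).
Civilian working-age population = 1,782.34 + 1,136.13 = 2,918.47 thousand.
Unemployment rate = 138.09 / 1,782.34 = 7.75%.
Labor force participation rate = 1,782.34 / 2,918.47 = 61.07%.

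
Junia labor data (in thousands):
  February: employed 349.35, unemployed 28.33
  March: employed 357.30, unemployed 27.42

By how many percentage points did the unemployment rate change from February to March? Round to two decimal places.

February: labor force = 349.35 + 28.33 = 377.68; u = 28.33/377.68 = 7.50%.
March: labor force = 357.30 + 27.42 = 384.72; u = 27.42/384.72 = 7.13%.
Change = 7.13% − 7.50% = −0.37 pp.

The unemployment rate changed by −0.37 percentage points.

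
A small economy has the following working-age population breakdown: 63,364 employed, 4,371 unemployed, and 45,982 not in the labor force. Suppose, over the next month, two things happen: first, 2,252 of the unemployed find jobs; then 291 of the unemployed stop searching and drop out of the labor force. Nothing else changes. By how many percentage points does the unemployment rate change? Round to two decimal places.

The unemployment rate changes by −3.74 percentage points.

Initially, labor force = 63,364 + 4,371 = 67,735, so u = 4,371/67,735 = 6.45%.
After the first change, unemployed falls and employed rises by 2,252; labor force unchanged → E = 65,616, U = 2,119, labor force = 67,735.
After the second change, unemployed and labor force both fall by 291 → E = 65,616, U = 1,828, labor force = 67,444.
New unemployment rate = 1,828 / 67,444 = 2.71%.
Change = 2.71% − 6.45% = −3.74 percentage points.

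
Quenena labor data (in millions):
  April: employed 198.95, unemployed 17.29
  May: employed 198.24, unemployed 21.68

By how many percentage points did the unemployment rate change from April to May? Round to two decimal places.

April: labor force = 198.95 + 17.29 = 216.24; u = 17.29/216.24 = 8.00%.
May: labor force = 198.24 + 21.68 = 219.92; u = 21.68/219.92 = 9.86%.
Change = 9.86% − 8.00% = +1.86 pp.

The unemployment rate changed by +1.86 percentage points.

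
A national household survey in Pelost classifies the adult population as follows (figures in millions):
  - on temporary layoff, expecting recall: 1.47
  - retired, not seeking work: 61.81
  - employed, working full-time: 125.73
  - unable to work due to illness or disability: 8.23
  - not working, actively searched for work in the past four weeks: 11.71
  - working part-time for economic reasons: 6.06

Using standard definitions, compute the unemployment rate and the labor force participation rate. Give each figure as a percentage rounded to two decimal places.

Unemployment rate ≈ 9.09%; labor force participation rate ≈ 67.42%.

Employed = 125.73 + 6.06 = 131.79 million (anyone who worked, including part-time for economic reasons, counts as employed).
Unemployed = 1.47 + 11.71 = 13.18 million (jobless and actively searching, or on temporary layoff).
Labor force = 131.79 + 13.18 = 144.97 million.
Not in labor force = 61.81 + 8.23 = 70.04 million (those not working and not actively searching are outside the labor force).
Civilian working-age population = 144.97 + 70.04 = 215.01 million.
Unemployment rate = 13.18 / 144.97 = 9.09%.
Labor force participation rate = 144.97 / 215.01 = 67.42%.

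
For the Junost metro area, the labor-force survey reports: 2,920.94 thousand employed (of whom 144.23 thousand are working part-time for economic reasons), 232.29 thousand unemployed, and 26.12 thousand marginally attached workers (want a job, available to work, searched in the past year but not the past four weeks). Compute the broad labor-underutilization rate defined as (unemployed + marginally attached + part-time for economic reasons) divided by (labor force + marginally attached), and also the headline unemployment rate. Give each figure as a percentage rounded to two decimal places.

Labor force = 2,920.94 + 232.29 = 3,153.23 thousand.
Numerator = 232.29 + 26.12 + 144.23 = 402.64 thousand.
Denominator = 3,153.23 + 26.12 = 3,179.35 thousand.
Broad rate = 402.64 / 3,179.35 = 12.66%.
Headline unemployment rate = 232.29 / 3,153.23 = 7.37%.

Broad underutilization rate ≈ 12.66%; headline unemployment rate ≈ 7.37%.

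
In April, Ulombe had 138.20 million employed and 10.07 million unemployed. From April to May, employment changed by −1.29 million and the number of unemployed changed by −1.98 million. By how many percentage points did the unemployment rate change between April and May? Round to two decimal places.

The unemployment rate changed by −1.21 percentage points.

April: labor force = 138.20 + 10.07 = 148.27; u = 10.07/148.27 = 6.79%.
May: labor force = 136.91 + 8.09 = 145.00; u = 8.09/145.00 = 5.58%.
Change = 5.58% − 6.79% = −1.21 pp.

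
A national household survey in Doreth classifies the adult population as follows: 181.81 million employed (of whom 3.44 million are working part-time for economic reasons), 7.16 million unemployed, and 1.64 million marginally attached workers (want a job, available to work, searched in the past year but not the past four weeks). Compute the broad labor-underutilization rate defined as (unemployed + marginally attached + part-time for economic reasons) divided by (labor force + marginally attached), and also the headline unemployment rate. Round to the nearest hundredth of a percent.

Broad underutilization rate ≈ 6.42%; headline unemployment rate ≈ 3.79%.

Labor force = 181.81 + 7.16 = 188.97 million.
Numerator = 7.16 + 1.64 + 3.44 = 12.24 million.
Denominator = 188.97 + 1.64 = 190.61 million.
Broad rate = 12.24 / 190.61 = 6.42%.
Headline unemployment rate = 7.16 / 188.97 = 3.79%.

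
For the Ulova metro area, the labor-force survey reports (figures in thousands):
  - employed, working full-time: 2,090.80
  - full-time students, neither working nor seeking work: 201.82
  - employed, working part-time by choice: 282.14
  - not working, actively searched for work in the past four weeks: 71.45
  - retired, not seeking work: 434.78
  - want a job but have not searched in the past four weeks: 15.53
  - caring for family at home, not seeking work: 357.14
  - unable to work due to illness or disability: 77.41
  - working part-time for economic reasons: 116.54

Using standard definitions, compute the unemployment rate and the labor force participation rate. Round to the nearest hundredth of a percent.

Employed = 2,090.80 + 282.14 + 116.54 = 2,489.48 thousand (anyone who worked, including part-time for economic reasons, counts as employed).
Unemployed = 71.45 thousand.
Labor force = 2,489.48 + 71.45 = 2,560.93 thousand.
Not in labor force = 201.82 + 434.78 + 15.53 + 357.14 + 77.41 = 1,086.68 thousand (those not working and not actively searching are outside the labor force — including those who want a job but have given up searching).
Civilian working-age population = 2,560.93 + 1,086.68 = 3,647.61 thousand.
Unemployment rate = 71.45 / 2,560.93 = 2.79%.
Labor force participation rate = 2,560.93 / 3,647.61 = 70.21%.

Unemployment rate ≈ 2.79%; labor force participation rate ≈ 70.21%.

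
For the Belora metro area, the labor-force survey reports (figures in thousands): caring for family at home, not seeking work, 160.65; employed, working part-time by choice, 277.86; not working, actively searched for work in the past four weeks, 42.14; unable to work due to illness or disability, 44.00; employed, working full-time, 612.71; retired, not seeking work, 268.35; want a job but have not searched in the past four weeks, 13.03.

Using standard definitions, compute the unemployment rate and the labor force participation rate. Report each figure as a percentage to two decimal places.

Employed = 277.86 + 612.71 = 890.57 thousand.
Unemployed = 42.14 thousand.
Labor force = 890.57 + 42.14 = 932.71 thousand.
Not in labor force = 160.65 + 44.00 + 268.35 + 13.03 = 486.03 thousand (those not working and not actively searching are outside the labor force — including those who want a job but have given up searching).
Civilian working-age population = 932.71 + 486.03 = 1,418.74 thousand.
Unemployment rate = 42.14 / 932.71 = 4.52%.
Labor force participation rate = 932.71 / 1,418.74 = 65.74%.

Unemployment rate ≈ 4.52%; labor force participation rate ≈ 65.74%.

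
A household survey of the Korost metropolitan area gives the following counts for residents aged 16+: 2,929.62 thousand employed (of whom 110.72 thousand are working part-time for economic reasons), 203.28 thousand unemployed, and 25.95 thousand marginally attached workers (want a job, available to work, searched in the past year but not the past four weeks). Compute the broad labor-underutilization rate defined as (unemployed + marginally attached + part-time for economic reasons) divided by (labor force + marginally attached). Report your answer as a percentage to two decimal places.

Broad underutilization rate ≈ 10.76%.

Labor force = 2,929.62 + 203.28 = 3,132.90 thousand.
Numerator = 203.28 + 25.95 + 110.72 = 339.95 thousand.
Denominator = 3,132.90 + 25.95 = 3,158.85 thousand.
Broad rate = 339.95 / 3,158.85 = 10.76%.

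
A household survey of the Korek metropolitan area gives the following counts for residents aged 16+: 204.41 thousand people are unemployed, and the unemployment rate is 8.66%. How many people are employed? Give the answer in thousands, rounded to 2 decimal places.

About 2,155.98 thousand are employed.

Labor force = U / u = 204.41 / 0.0866 ≈ 2,360.39 thousand.
Employed = labor force − unemployed = 2,360.39 − 204.41 = 2,155.98 thousand.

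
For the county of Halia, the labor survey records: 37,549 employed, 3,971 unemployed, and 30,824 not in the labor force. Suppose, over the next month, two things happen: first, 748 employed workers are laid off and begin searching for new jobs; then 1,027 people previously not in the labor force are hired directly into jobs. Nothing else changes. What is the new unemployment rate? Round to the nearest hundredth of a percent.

New unemployment rate ≈ 11.09%.

Initially, labor force = 37,549 + 3,971 = 41,520, so u = 3,971/41,520 = 9.56%.
After the first change, employed falls and unemployed rises by 748; labor force unchanged → E = 36,801, U = 4,719, labor force = 41,520.
After the second change, employed and labor force both rise by 1,027; unemployed unchanged → E = 37,828, U = 4,719, labor force = 42,547.
New unemployment rate = 4,719 / 42,547 = 11.09%.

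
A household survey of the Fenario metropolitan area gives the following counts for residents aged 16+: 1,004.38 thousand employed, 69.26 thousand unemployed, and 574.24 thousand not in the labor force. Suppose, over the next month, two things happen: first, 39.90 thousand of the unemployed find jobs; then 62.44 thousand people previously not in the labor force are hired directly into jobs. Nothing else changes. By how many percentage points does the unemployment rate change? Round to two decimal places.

The unemployment rate changes by −3.87 percentage points.

Initially, labor force = 1,004.38 + 69.26 = 1,073.64 thousand, so u = 69.26/1,073.64 = 6.45%.
After the first change, unemployed falls and employed rises by 39.90; labor force unchanged → E = 1,044.28, U = 29.36, labor force = 1,073.64 thousand.
After the second change, employed and labor force both rise by 62.44; unemployed unchanged → E = 1,106.72, U = 29.36, labor force = 1,136.08 thousand.
New unemployment rate = 29.36 / 1,136.08 = 2.58%.
Change = 2.58% − 6.45% = −3.87 percentage points.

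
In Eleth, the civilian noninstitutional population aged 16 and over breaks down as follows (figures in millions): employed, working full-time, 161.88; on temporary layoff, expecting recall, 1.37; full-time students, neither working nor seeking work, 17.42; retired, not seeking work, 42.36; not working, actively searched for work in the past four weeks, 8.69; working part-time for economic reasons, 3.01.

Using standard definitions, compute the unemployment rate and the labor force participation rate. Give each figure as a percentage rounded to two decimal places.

Unemployment rate ≈ 5.75%; labor force participation rate ≈ 74.53%.

Employed = 161.88 + 3.01 = 164.89 million (anyone who worked, including part-time for economic reasons, counts as employed).
Unemployed = 1.37 + 8.69 = 10.06 million (jobless and actively searching, or on temporary layoff).
Labor force = 164.89 + 10.06 = 174.95 million.
Not in labor force = 17.42 + 42.36 = 59.78 million (those not working and not actively searching are outside the labor force).
Civilian working-age population = 174.95 + 59.78 = 234.73 million.
Unemployment rate = 10.06 / 174.95 = 5.75%.
Labor force participation rate = 174.95 / 234.73 = 74.53%.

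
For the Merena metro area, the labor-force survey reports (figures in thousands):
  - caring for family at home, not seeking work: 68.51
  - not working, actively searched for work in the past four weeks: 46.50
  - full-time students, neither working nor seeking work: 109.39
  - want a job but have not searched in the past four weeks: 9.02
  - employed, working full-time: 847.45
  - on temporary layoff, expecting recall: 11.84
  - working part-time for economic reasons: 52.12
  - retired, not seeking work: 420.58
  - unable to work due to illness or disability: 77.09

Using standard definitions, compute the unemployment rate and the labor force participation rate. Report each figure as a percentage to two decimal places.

Employed = 847.45 + 52.12 = 899.57 thousand (anyone who worked, including part-time for economic reasons, counts as employed).
Unemployed = 46.50 + 11.84 = 58.34 thousand (jobless and actively searching, or on temporary layoff).
Labor force = 899.57 + 58.34 = 957.91 thousand.
Not in labor force = 68.51 + 109.39 + 9.02 + 420.58 + 77.09 = 684.59 thousand (those not working and not actively searching are outside the labor force — including those who want a job but have given up searching).
Civilian working-age population = 957.91 + 684.59 = 1,642.50 thousand.
Unemployment rate = 58.34 / 957.91 = 6.09%.
Labor force participation rate = 957.91 / 1,642.50 = 58.32%.

Unemployment rate ≈ 6.09%; labor force participation rate ≈ 58.32%.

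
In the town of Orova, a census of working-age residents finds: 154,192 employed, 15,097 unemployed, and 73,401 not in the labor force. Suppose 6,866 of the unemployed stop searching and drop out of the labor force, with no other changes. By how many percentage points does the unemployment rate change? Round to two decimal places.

The unemployment rate changes by −3.85 percentage points.

Initially, labor force = 154,192 + 15,097 = 169,289, so u = 15,097/169,289 = 8.92%.
After the change, unemployed and labor force both fall by 6,866 → E = 154,192, U = 8,231, labor force = 162,423.
New unemployment rate = 8,231 / 162,423 = 5.07%.
Change = 5.07% − 8.92% = −3.85 percentage points.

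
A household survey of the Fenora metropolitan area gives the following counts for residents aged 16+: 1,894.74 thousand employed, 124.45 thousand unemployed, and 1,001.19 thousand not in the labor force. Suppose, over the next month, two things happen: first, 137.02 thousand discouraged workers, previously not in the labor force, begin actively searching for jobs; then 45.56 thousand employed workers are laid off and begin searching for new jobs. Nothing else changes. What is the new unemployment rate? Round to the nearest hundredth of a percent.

New unemployment rate ≈ 14.24%.

Initially, labor force = 1,894.74 + 124.45 = 2,019.19 thousand, so u = 124.45/2,019.19 = 6.16%.
After the first change, unemployed and labor force both rise by 137.02 → E = 1,894.74, U = 261.47, labor force = 2,156.21 thousand.
After the second change, employed falls and unemployed rises by 45.56; labor force unchanged → E = 1,849.18, U = 307.03, labor force = 2,156.21 thousand.
New unemployment rate = 307.03 / 2,156.21 = 14.24%.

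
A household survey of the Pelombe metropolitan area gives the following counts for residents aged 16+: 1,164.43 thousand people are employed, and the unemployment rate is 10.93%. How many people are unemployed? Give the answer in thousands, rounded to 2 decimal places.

Let U be the number unemployed. The labor force is E + U, and U/(E+U) = 0.1093.
So U = 0.1093 × 1,164.43 / (1 − 0.1093) = 127.2722 / 0.8907 ≈ 142.89 thousand.

About 142.89 thousand are unemployed.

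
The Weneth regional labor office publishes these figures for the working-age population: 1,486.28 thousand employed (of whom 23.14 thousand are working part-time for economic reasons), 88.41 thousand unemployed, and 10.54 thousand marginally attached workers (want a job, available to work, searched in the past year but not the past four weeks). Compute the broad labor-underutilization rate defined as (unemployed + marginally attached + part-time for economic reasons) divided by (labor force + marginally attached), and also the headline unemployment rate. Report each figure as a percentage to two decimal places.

Broad underutilization rate ≈ 7.70%; headline unemployment rate ≈ 5.61%.

Labor force = 1,486.28 + 88.41 = 1,574.69 thousand.
Numerator = 88.41 + 10.54 + 23.14 = 122.09 thousand.
Denominator = 1,574.69 + 10.54 = 1,585.23 thousand.
Broad rate = 122.09 / 1,585.23 = 7.70%.
Headline unemployment rate = 88.41 / 1,574.69 = 5.61%.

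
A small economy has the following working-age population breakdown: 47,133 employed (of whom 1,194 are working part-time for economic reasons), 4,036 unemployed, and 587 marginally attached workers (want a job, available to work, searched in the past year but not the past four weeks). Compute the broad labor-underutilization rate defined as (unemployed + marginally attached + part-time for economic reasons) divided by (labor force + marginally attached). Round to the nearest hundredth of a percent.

Labor force = 47,133 + 4,036 = 51,169.
Numerator = 4,036 + 587 + 1,194 = 5,817.
Denominator = 51,169 + 587 = 51,756.
Broad rate = 5,817 / 51,756 = 11.24%.

Broad underutilization rate ≈ 11.24%.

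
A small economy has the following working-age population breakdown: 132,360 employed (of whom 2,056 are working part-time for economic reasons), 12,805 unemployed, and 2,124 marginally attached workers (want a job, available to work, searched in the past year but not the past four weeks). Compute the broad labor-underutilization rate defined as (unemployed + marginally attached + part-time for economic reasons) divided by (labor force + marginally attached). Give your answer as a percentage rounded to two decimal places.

Labor force = 132,360 + 12,805 = 145,165.
Numerator = 12,805 + 2,124 + 2,056 = 16,985.
Denominator = 145,165 + 2,124 = 147,289.
Broad rate = 16,985 / 147,289 = 11.53%.

Broad underutilization rate ≈ 11.53%.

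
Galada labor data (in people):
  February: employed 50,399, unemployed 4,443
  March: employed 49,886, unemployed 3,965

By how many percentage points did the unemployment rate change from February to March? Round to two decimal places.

The unemployment rate changed by −0.74 percentage points.

February: labor force = 50,399 + 4,443 = 54,842; u = 4,443/54,842 = 8.10%.
March: labor force = 49,886 + 3,965 = 53,851; u = 3,965/53,851 = 7.36%.
Change = 7.36% − 8.10% = −0.74 pp.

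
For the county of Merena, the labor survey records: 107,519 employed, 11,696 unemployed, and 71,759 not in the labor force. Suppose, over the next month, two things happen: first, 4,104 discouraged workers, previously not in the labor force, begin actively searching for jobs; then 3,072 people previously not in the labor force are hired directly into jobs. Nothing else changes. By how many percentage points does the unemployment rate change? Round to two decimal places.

Initially, labor force = 107,519 + 11,696 = 119,215, so u = 11,696/119,215 = 9.81%.
After the first change, unemployed and labor force both rise by 4,104 → E = 107,519, U = 15,800, labor force = 123,319.
After the second change, employed and labor force both rise by 3,072; unemployed unchanged → E = 110,591, U = 15,800, labor force = 126,391.
New unemployment rate = 15,800 / 126,391 = 12.50%.
Change = 12.50% − 9.81% = +2.69 percentage points.

The unemployment rate changes by +2.69 percentage points.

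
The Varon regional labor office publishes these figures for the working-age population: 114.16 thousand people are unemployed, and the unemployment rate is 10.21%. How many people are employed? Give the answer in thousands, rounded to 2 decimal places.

Labor force = U / u = 114.16 / 0.1021 ≈ 1,118.12 thousand.
Employed = labor force − unemployed = 1,118.12 − 114.16 = 1,003.96 thousand.

About 1,003.96 thousand are employed.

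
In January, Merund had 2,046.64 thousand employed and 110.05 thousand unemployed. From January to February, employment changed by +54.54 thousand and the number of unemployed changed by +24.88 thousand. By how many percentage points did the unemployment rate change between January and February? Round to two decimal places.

The unemployment rate changed by +0.93 percentage points.

January: labor force = 2,046.64 + 110.05 = 2,156.69; u = 110.05/2,156.69 = 5.10%.
February: labor force = 2,101.18 + 134.93 = 2,236.11; u = 134.93/2,236.11 = 6.03%.
Change = 6.03% − 5.10% = +0.93 pp.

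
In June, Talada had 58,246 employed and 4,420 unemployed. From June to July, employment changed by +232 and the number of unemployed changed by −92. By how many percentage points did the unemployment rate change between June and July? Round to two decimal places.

The unemployment rate changed by −0.16 percentage points.

June: labor force = 58,246 + 4,420 = 62,666; u = 4,420/62,666 = 7.05%.
July: labor force = 58,478 + 4,328 = 62,806; u = 4,328/62,806 = 6.89%.
Change = 6.89% − 7.05% = −0.16 pp.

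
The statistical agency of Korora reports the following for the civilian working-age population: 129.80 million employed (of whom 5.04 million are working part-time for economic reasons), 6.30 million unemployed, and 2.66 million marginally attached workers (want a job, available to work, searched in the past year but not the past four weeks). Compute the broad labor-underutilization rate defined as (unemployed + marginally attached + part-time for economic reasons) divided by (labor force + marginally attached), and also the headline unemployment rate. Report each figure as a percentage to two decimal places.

Broad underutilization rate ≈ 10.09%; headline unemployment rate ≈ 4.63%.

Labor force = 129.80 + 6.30 = 136.10 million.
Numerator = 6.30 + 2.66 + 5.04 = 14.00 million.
Denominator = 136.10 + 2.66 = 138.76 million.
Broad rate = 14.00 / 138.76 = 10.09%.
Headline unemployment rate = 6.30 / 136.10 = 4.63%.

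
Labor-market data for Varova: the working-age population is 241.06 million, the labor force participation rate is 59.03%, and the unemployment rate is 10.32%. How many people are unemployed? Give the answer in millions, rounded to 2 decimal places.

About 14.69 million are unemployed.

Labor force = 0.5903 × 241.06 = 142.30 million.
Unemployed = 0.1032 × 142.30 ≈ 14.69 million.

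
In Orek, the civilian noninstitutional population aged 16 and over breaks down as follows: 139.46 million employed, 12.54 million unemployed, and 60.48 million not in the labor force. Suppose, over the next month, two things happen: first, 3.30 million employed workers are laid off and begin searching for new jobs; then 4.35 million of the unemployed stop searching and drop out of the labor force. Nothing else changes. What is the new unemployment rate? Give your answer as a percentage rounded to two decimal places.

Initially, labor force = 139.46 + 12.54 = 152.00 million, so u = 12.54/152.00 = 8.25%.
After the first change, employed falls and unemployed rises by 3.30; labor force unchanged → E = 136.16, U = 15.84, labor force = 152.00 million.
After the second change, unemployed and labor force both fall by 4.35 → E = 136.16, U = 11.49, labor force = 147.65 million.
New unemployment rate = 11.49 / 147.65 = 7.78%.

New unemployment rate ≈ 7.78%.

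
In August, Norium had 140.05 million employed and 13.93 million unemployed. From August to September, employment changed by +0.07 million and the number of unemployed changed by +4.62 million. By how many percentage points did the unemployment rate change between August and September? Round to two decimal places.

August: labor force = 140.05 + 13.93 = 153.98; u = 13.93/153.98 = 9.05%.
September: labor force = 140.12 + 18.55 = 158.67; u = 18.55/158.67 = 11.69%.
Change = 11.69% − 9.05% = +2.64 pp.

The unemployment rate changed by +2.64 percentage points.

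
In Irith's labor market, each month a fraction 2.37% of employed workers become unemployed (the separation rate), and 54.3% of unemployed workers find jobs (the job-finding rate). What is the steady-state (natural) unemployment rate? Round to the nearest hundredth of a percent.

At steady state the flows balance: s·E = f·U, so U/(E+U) = s/(s+f).
u* = 2.37 / (2.37 + 54.3) = 2.37 / 56.67 = 4.18%.

Steady-state unemployment rate ≈ 4.18%.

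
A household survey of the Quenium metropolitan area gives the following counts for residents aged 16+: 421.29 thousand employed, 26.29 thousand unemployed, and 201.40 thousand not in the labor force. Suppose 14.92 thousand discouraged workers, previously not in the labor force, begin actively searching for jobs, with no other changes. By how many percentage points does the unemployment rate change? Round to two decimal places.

Initially, labor force = 421.29 + 26.29 = 447.58 thousand, so u = 26.29/447.58 = 5.87%.
After the change, unemployed and labor force both rise by 14.92 → E = 421.29, U = 41.21, labor force = 462.50 thousand.
New unemployment rate = 41.21 / 462.50 = 8.91%.
Change = 8.91% − 5.87% = +3.04 percentage points.

The unemployment rate changes by +3.04 percentage points.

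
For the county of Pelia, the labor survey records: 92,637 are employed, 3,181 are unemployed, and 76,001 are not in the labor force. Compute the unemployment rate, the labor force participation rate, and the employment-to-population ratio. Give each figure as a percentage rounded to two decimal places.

Labor force = employed + unemployed = 92,637 + 3,181 = 95,818.
Working-age population = 95,818 + 76,001 = 171,819.
Unemployment rate = 3,181 / 95,818 = 3.32%.
Labor force participation rate = 95,818 / 171,819 = 55.77%.
Employment-population ratio = 92,637 / 171,819 = 53.92%.

Unemployment rate ≈ 3.32%; labor force participation rate ≈ 55.77%; employment-population ratio ≈ 53.92%.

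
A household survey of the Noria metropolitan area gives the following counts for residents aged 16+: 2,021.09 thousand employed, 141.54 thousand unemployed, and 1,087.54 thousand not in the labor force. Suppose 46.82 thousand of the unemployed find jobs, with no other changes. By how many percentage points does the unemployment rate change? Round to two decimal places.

Initially, labor force = 2,021.09 + 141.54 = 2,162.63 thousand, so u = 141.54/2,162.63 = 6.54%.
After the change, unemployed falls and employed rises by 46.82; labor force unchanged → E = 2,067.91, U = 94.72, labor force = 2,162.63 thousand.
New unemployment rate = 94.72 / 2,162.63 = 4.38%.
Change = 4.38% − 6.54% = −2.16 percentage points.

The unemployment rate changes by −2.16 percentage points.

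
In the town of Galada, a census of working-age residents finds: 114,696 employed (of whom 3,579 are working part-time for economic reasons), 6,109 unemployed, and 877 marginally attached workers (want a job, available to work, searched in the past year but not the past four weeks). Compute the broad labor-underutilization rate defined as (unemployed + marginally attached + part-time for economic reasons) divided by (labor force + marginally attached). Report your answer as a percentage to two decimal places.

Broad underutilization rate ≈ 8.68%.

Labor force = 114,696 + 6,109 = 120,805.
Numerator = 6,109 + 877 + 3,579 = 10,565.
Denominator = 120,805 + 877 = 121,682.
Broad rate = 10,565 / 121,682 = 8.68%.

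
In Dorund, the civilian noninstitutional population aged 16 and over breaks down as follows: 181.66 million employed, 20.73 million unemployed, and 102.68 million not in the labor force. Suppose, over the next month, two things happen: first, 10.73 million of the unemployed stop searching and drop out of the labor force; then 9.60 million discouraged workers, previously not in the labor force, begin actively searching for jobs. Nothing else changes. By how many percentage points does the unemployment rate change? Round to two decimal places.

Initially, labor force = 181.66 + 20.73 = 202.39 million, so u = 20.73/202.39 = 10.24%.
After the first change, unemployed and labor force both fall by 10.73 → E = 181.66, U = 10.00, labor force = 191.66 million.
After the second change, unemployed and labor force both rise by 9.60 → E = 181.66, U = 19.60, labor force = 201.26 million.
New unemployment rate = 19.60 / 201.26 = 9.74%.
Change = 9.74% − 10.24% = −0.50 percentage points.

The unemployment rate changes by −0.50 percentage points.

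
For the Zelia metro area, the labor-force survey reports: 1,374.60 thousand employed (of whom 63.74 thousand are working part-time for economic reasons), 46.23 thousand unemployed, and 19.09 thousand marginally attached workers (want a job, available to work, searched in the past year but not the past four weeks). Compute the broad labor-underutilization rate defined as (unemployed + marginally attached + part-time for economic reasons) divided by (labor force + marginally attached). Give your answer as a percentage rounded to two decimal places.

Labor force = 1,374.60 + 46.23 = 1,420.83 thousand.
Numerator = 46.23 + 19.09 + 63.74 = 129.06 thousand.
Denominator = 1,420.83 + 19.09 = 1,439.92 thousand.
Broad rate = 129.06 / 1,439.92 = 8.96%.

Broad underutilization rate ≈ 8.96%.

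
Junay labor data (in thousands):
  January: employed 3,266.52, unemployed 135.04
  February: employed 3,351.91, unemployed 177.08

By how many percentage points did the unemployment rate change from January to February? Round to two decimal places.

The unemployment rate changed by +1.05 percentage points.

January: labor force = 3,266.52 + 135.04 = 3,401.56; u = 135.04/3,401.56 = 3.97%.
February: labor force = 3,351.91 + 177.08 = 3,528.99; u = 177.08/3,528.99 = 5.02%.
Change = 5.02% − 3.97% = +1.05 pp.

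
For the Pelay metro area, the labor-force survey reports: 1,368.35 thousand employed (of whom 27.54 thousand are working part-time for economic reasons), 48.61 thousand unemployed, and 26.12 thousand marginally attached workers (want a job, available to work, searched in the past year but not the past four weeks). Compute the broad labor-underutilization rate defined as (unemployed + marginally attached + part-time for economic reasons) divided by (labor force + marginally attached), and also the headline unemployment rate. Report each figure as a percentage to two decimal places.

Labor force = 1,368.35 + 48.61 = 1,416.96 thousand.
Numerator = 48.61 + 26.12 + 27.54 = 102.27 thousand.
Denominator = 1,416.96 + 26.12 = 1,443.08 thousand.
Broad rate = 102.27 / 1,443.08 = 7.09%.
Headline unemployment rate = 48.61 / 1,416.96 = 3.43%.

Broad underutilization rate ≈ 7.09%; headline unemployment rate ≈ 3.43%.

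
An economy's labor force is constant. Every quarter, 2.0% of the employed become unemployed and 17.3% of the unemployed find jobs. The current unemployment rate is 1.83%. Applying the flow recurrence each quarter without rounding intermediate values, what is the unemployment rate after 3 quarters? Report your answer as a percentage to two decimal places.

With a fixed labor force, u_{t+1} = u_t + s·(1−u_t) − f·u_t = u_t·(1−s−f) + s.
Here 1−s−f = 0.807 and s = 0.020.
u_1 = 0.018300 × 0.807 + 0.020 = 0.034768.
u_2 = 0.034768 × 0.807 + 0.020 = 0.048058.
u_3 = 0.048058 × 0.807 + 0.020 = 0.058783.

Unemployment rate after three quarters ≈ 5.88%.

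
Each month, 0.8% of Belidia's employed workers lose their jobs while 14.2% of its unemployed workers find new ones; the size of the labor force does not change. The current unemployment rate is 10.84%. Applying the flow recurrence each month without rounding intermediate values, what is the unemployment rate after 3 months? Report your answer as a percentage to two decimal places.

With a fixed labor force, u_{t+1} = u_t + s·(1−u_t) − f·u_t = u_t·(1−s−f) + s.
Here 1−s−f = 0.850 and s = 0.008.
u_1 = 0.108400 × 0.850 + 0.008 = 0.100140.
u_2 = 0.100140 × 0.850 + 0.008 = 0.093119.
u_3 = 0.093119 × 0.850 + 0.008 = 0.087151.

Unemployment rate after three months ≈ 8.72%.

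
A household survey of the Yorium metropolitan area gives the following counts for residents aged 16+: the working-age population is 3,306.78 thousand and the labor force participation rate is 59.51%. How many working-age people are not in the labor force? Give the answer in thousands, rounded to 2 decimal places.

Share not in the labor force = 1 − 0.5951 = 0.4049.
Not in labor force = 0.4049 × 3,306.78 ≈ 1,338.92 thousand.

About 1,338.92 thousand are not in the labor force.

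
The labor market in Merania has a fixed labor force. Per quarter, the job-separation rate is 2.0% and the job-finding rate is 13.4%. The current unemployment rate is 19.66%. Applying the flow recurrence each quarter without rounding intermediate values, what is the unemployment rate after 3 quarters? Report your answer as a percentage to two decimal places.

Unemployment rate after three quarters ≈ 17.03%.

With a fixed labor force, u_{t+1} = u_t + s·(1−u_t) − f·u_t = u_t·(1−s−f) + s.
Here 1−s−f = 0.846 and s = 0.020.
u_1 = 0.196600 × 0.846 + 0.020 = 0.186324.
u_2 = 0.186324 × 0.846 + 0.020 = 0.177630.
u_3 = 0.177630 × 0.846 + 0.020 = 0.170275.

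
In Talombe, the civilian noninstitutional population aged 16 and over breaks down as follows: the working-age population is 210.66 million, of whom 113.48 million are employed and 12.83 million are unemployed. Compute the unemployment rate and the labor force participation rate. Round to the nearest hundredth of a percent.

Labor force = employed + unemployed = 113.48 + 12.83 = 126.31 million.
Unemployment rate = 12.83 / 126.31 = 10.16%.
Labor force participation rate = 126.31 / 210.66 = 59.96%.

Unemployment rate ≈ 10.16%; labor force participation rate ≈ 59.96%.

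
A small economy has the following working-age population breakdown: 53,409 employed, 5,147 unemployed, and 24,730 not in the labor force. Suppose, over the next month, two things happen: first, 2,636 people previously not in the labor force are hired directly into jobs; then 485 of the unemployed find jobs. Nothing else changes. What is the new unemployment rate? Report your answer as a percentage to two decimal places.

New unemployment rate ≈ 7.62%.

Initially, labor force = 53,409 + 5,147 = 58,556, so u = 5,147/58,556 = 8.79%.
After the first change, employed and labor force both rise by 2,636; unemployed unchanged → E = 56,045, U = 5,147, labor force = 61,192.
After the second change, unemployed falls and employed rises by 485; labor force unchanged → E = 56,530, U = 4,662, labor force = 61,192.
New unemployment rate = 4,662 / 61,192 = 7.62%.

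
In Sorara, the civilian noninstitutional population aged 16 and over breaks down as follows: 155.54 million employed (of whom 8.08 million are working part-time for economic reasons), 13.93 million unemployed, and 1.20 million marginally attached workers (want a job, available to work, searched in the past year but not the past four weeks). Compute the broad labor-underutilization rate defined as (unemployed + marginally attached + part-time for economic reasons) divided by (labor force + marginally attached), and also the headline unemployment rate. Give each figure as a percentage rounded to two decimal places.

Labor force = 155.54 + 13.93 = 169.47 million.
Numerator = 13.93 + 1.20 + 8.08 = 23.21 million.
Denominator = 169.47 + 1.20 = 170.67 million.
Broad rate = 23.21 / 170.67 = 13.60%.
Headline unemployment rate = 13.93 / 169.47 = 8.22%.

Broad underutilization rate ≈ 13.60%; headline unemployment rate ≈ 8.22%.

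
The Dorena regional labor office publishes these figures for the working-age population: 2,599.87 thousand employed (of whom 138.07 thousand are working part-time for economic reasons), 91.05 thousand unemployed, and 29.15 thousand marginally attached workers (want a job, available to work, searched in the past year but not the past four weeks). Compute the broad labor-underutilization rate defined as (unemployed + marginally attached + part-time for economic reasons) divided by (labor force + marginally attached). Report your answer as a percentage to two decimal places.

Labor force = 2,599.87 + 91.05 = 2,690.92 thousand.
Numerator = 91.05 + 29.15 + 138.07 = 258.27 thousand.
Denominator = 2,690.92 + 29.15 = 2,720.07 thousand.
Broad rate = 258.27 / 2,720.07 = 9.49%.

Broad underutilization rate ≈ 9.49%.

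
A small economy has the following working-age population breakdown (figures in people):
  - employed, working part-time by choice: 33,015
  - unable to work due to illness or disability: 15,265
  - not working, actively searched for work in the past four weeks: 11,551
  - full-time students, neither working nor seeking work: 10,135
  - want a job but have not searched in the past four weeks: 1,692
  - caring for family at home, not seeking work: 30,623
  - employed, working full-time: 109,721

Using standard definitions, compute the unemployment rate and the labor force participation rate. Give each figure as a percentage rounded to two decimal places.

Unemployment rate ≈ 7.49%; labor force participation rate ≈ 72.78%.

Employed = 33,015 + 109,721 = 142,736.
Unemployed = 11,551.
Labor force = 142,736 + 11,551 = 154,287.
Not in labor force = 15,265 + 10,135 + 1,692 + 30,623 = 57,715 (those not working and not actively searching are outside the labor force — including those who want a job but have given up searching).
Civilian working-age population = 154,287 + 57,715 = 212,002.
Unemployment rate = 11,551 / 154,287 = 7.49%.
Labor force participation rate = 154,287 / 212,002 = 72.78%.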